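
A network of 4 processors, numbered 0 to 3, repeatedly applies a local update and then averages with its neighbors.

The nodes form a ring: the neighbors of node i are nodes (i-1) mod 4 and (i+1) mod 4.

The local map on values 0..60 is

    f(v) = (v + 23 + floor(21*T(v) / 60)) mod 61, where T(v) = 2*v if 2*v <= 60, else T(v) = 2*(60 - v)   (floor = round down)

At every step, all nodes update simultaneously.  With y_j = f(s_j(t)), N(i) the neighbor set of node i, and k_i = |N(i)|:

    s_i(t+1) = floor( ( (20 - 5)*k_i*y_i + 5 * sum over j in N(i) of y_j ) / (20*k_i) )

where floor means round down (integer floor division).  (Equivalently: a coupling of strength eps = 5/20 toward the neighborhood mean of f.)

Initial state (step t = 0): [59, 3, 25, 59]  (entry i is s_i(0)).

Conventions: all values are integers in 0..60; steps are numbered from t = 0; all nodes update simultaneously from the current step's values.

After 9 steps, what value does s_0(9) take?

Answer: s_0(9) = 18

Derivation:
t=0: [59, 3, 25, 59]
t=1: [21, 24, 9, 18]
t=2: [50, 13, 35, 51]
t=3: [22, 37, 18, 18]
t=4: [53, 25, 48, 53]
t=5: [17, 7, 16, 18]
t=6: [49, 38, 48, 52]
t=7: [17, 15, 17, 18]
t=8: [50, 48, 50, 52]
t=9: [18, 18, 18, 19]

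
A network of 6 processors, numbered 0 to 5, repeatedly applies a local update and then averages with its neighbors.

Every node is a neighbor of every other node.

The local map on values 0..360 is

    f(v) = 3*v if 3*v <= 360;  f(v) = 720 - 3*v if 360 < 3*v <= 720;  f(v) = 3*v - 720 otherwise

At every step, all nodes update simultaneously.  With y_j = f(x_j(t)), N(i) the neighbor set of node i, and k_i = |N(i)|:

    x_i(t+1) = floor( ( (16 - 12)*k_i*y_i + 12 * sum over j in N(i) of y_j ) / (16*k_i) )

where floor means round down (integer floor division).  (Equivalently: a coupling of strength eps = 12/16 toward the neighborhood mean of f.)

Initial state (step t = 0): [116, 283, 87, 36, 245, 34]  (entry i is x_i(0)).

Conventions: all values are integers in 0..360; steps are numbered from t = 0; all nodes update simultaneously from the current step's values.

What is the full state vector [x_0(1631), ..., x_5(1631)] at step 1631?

Simulating step by step:
t=0: [116, 283, 87, 36, 245, 34]
t=1: [179, 157, 170, 155, 145, 154]
t=2: [234, 240, 237, 241, 244, 241]
t=3: [8, 6, 7, 7, 7, 7]
t=4: [21, 20, 21, 21, 21, 21]
t=5: [62, 62, 62, 62, 62, 62]
t=6: [186, 186, 186, 186, 186, 186]
t=7: [162, 162, 162, 162, 162, 162]
t=8: [234, 234, 234, 234, 234, 234]
t=9: [18, 18, 18, 18, 18, 18]
t=10: [54, 54, 54, 54, 54, 54]
t=11: [162, 162, 162, 162, 162, 162]

Answer: [162, 162, 162, 162, 162, 162]
Key observation: The state at step 7, [162, 162, 162, 162, 162, 162], reappears at step 11: the system is in a cycle of period 4 from step 7 on.  Therefore the state at step 1631 equals the state at step 7 + ((1631 - 7) mod 4) = 7, which is [162, 162, 162, 162, 162, 162].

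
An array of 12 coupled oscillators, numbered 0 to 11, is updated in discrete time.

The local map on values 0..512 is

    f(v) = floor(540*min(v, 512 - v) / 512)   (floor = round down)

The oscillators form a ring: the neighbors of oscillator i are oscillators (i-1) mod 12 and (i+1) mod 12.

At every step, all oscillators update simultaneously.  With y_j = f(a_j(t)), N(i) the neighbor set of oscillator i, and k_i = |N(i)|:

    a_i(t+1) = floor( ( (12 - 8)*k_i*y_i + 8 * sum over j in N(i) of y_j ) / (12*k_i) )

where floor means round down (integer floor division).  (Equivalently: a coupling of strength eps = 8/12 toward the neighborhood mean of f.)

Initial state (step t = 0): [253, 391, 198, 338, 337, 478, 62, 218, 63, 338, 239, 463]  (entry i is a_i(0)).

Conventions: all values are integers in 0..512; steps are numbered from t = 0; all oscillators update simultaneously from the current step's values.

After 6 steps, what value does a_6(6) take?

Simulating step by step:
t=0: [253, 391, 198, 338, 337, 478, 62, 218, 63, 338, 239, 463]
t=1: [148, 200, 172, 191, 134, 94, 109, 120, 159, 167, 162, 189]
t=2: [188, 182, 197, 174, 147, 118, 113, 135, 156, 171, 181, 175]
t=3: [191, 198, 193, 181, 154, 132, 128, 141, 162, 178, 184, 190]
t=4: [203, 204, 200, 185, 163, 145, 140, 151, 168, 183, 193, 198]
t=5: [212, 213, 206, 192, 172, 156, 152, 161, 176, 191, 201, 208]
t=6: [222, 221, 214, 200, 182, 168, 164, 171, 185, 199, 210, 217]

Answer: a_6(6) = 164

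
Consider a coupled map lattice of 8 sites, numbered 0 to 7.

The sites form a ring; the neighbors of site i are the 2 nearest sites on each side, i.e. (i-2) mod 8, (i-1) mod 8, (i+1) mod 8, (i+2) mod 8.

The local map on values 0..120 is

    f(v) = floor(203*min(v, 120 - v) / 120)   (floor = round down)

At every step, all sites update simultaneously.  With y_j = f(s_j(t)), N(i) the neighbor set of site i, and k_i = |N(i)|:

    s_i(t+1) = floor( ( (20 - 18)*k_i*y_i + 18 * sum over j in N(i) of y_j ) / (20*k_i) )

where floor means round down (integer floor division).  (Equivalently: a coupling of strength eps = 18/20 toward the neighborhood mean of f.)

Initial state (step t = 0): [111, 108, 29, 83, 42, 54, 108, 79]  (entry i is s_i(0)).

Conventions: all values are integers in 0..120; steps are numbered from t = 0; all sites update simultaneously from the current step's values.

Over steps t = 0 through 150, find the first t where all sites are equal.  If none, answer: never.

Answer: 12
Key observation: Synchronization is absorbing here: once all sites are equal they stay equal, and step 12 is the first all-equal step.

Derivation:
t=0: [111, 108, 29, 83, 42, 54, 108, 79]  (not all equal)
t=1: [37, 45, 42, 58, 57, 59, 57, 39]  (not all equal)
t=2: [75, 74, 81, 86, 91, 89, 82, 81]  (not all equal)
t=3: [68, 66, 64, 60, 58, 58, 60, 67]  (not all equal)
t=4: [93, 92, 94, 95, 98, 97, 93, 93]  (not all equal)
t=5: [45, 44, 42, 41, 41, 41, 41, 43]  (not all equal)
t=6: [71, 72, 71, 70, 69, 69, 71, 72]  (not all equal)
t=7: [81, 82, 83, 83, 83, 83, 83, 82]  (not all equal)
t=8: [63, 63, 63, 62, 62, 62, 63, 63]  (not all equal)
t=9: [96, 96, 96, 97, 97, 97, 96, 96]  (not all equal)
t=10: [40, 39, 39, 38, 38, 38, 39, 39]  (not all equal)
t=11: [65, 65, 65, 64, 64, 64, 65, 65]  (not all equal)
t=12: [93, 93, 93, 93, 93, 93, 93, 93]  (all equal)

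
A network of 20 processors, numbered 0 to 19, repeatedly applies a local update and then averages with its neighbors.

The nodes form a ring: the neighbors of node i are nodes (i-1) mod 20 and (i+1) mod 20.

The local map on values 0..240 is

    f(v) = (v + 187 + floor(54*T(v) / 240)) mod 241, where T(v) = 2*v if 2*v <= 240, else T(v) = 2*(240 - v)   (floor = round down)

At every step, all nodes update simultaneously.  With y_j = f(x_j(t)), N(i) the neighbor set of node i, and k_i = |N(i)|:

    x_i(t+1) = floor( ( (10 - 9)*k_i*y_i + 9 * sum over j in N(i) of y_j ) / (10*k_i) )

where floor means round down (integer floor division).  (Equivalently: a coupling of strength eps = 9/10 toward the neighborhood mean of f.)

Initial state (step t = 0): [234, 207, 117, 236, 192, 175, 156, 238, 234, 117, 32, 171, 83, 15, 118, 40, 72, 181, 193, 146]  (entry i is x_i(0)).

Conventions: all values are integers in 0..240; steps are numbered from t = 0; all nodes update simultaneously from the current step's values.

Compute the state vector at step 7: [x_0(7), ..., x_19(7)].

Simulating step by step:
t=0: [234, 207, 117, 236, 192, 175, 156, 238, 234, 117, 32, 171, 83, 15, 118, 40, 72, 181, 193, 146]
t=1: [153, 150, 169, 141, 165, 149, 164, 162, 152, 198, 141, 149, 166, 103, 107, 75, 75, 109, 145, 167]
t=2: [140, 141, 134, 143, 134, 143, 139, 140, 150, 136, 146, 137, 118, 120, 77, 75, 76, 94, 125, 136]
t=3: [129, 129, 131, 127, 131, 128, 131, 132, 130, 134, 129, 125, 123, 90, 84, 56, 66, 88, 106, 126]
t=4: [123, 124, 123, 125, 123, 125, 125, 125, 126, 124, 124, 122, 101, 92, 53, 51, 49, 70, 98, 112]
t=5: [115, 121, 121, 121, 121, 121, 122, 122, 122, 122, 121, 108, 99, 59, 46, 19, 31, 51, 78, 104]
t=6: [108, 116, 120, 120, 120, 120, 120, 121, 121, 120, 112, 104, 68, 48, 111, 130, 127, 132, 57, 86]
t=7: [93, 111, 117, 120, 120, 120, 120, 120, 120, 114, 108, 78, 54, 69, 73, 115, 125, 80, 91, 65]

Answer: [93, 111, 117, 120, 120, 120, 120, 120, 120, 114, 108, 78, 54, 69, 73, 115, 125, 80, 91, 65]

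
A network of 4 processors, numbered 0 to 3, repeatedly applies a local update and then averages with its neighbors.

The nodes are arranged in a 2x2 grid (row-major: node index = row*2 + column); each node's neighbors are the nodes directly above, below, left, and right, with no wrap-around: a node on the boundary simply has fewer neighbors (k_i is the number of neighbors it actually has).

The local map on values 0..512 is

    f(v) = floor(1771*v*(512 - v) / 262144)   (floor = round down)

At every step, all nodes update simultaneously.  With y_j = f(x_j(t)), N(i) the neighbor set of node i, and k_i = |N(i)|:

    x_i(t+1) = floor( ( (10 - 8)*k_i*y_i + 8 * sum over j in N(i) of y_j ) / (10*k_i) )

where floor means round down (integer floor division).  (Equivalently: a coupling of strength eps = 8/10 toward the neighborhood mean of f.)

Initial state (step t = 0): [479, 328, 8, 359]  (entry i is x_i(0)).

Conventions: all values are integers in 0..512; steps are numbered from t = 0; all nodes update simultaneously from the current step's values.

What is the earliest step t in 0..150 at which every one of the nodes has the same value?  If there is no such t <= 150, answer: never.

Answer: 4
Key observation: Synchronization is absorbing here: once all nodes are equal they stay equal, and step 4 is the first all-equal step.

Derivation:
t=0: [479, 328, 8, 359]  (not all equal)
t=1: [194, 272, 196, 247]  (not all equal)
t=2: [426, 431, 426, 432]  (not all equal)
t=3: [242, 239, 241, 239]  (not all equal)
t=4: [440, 440, 440, 440]  (all equal)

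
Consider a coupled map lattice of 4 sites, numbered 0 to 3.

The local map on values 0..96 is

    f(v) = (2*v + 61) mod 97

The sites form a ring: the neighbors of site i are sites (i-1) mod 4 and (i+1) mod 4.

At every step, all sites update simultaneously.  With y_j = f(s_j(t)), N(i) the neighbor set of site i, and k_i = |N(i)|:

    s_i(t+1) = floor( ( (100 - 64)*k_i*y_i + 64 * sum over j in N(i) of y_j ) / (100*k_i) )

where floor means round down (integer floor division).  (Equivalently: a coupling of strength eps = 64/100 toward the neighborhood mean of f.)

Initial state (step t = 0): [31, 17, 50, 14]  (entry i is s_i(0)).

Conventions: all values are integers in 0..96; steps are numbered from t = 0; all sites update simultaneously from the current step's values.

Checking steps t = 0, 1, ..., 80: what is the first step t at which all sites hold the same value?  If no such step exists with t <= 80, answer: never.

Simulating step by step:
t=0: [31, 17, 50, 14]  (not all equal)
t=1: [68, 63, 81, 60]  (not all equal)
t=2: [56, 42, 66, 40]  (not all equal)
t=3: [56, 72, 64, 70]  (not all equal)
t=4: [33, 57, 38, 56]  (not all equal)
t=5: [60, 50, 63, 49]  (not all equal)
t=6: [70, 78, 72, 78]  (not all equal)
t=7: [17, 14, 18, 14]  (not all equal)
t=8: [91, 62, 56, 62]  (not all equal)
t=9: [73, 71, 83, 71]  (not all equal)
t=10: [10, 17, 17, 17]  (not all equal)
t=11: [89, 90, 95, 90]  (not all equal)
t=12: [46, 49, 50, 49]  (not all equal)
t=13: [59, 60, 62, 60]  (not all equal)
t=14: [83, 84, 85, 84]  (not all equal)
t=15: [34, 35, 35, 35]  (not all equal)
t=16: [33, 33, 34, 33]  (not all equal)
t=17: [30, 30, 30, 30]  (all equal)

Answer: 17
Key observation: Synchronization is absorbing here: once all sites are equal they stay equal, and step 17 is the first all-equal step.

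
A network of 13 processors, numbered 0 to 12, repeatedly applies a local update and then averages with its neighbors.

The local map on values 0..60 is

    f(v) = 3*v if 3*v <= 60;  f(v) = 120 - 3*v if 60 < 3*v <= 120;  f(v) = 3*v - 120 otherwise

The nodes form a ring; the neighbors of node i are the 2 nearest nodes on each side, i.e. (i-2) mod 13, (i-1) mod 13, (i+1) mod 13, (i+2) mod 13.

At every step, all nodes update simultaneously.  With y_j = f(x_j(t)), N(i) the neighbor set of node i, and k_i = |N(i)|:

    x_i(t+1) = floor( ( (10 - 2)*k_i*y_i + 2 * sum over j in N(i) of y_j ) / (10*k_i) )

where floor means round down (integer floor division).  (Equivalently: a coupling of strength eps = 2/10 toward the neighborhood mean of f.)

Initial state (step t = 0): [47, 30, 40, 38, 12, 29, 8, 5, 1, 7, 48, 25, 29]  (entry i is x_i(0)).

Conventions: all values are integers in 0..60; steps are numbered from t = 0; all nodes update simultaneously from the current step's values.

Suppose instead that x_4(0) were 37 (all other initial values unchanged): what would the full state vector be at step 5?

Simulating step by step:
t=0: [47, 30, 40, 38, 37, 29, 8, 5, 1, 7, 48, 25, 29]
t=1: [22, 27, 3, 8, 10, 29, 22, 16, 6, 21, 24, 40, 32]
t=2: [46, 36, 14, 24, 30, 34, 49, 46, 24, 51, 43, 9, 26]
t=3: [20, 17, 39, 43, 30, 20, 27, 20, 42, 31, 14, 26, 36]
t=4: [53, 45, 9, 14, 29, 54, 39, 54, 13, 29, 37, 40, 19]
t=5: [36, 20, 28, 39, 32, 39, 10, 39, 35, 30, 13, 6, 48]

Answer: [36, 20, 28, 39, 32, 39, 10, 39, 35, 30, 13, 6, 48]
Key observation: This trace re-runs the system from the modified initial state.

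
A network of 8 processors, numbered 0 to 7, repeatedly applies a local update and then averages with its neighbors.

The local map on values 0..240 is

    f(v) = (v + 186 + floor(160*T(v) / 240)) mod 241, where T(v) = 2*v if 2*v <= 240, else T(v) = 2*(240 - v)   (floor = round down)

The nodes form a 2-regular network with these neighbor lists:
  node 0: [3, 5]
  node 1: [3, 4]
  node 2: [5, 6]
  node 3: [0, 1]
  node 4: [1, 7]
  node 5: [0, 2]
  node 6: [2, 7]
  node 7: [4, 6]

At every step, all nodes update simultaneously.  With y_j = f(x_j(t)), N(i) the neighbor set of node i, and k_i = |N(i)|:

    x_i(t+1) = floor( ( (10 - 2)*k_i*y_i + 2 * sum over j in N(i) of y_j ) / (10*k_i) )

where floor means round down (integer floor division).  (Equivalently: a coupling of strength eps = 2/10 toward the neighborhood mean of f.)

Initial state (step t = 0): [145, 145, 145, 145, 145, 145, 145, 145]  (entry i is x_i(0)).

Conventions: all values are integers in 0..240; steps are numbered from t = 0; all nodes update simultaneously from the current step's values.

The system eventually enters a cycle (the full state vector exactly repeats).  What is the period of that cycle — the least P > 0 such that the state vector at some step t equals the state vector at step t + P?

Answer: 2
Key observation: The state at step 4, [198, 198, 198, 198, 198, 198, 198, 198], reappears at step 6 — and no state repeats earlier — so the cycle the system enters has period 2.

Derivation:
t=0: [145, 145, 145, 145, 145, 145, 145, 145]
t=1: [216, 216, 216, 216, 216, 216, 216, 216]
t=2: [193, 193, 193, 193, 193, 193, 193, 193]
t=3: [200, 200, 200, 200, 200, 200, 200, 200]
t=4: [198, 198, 198, 198, 198, 198, 198, 198]
t=5: [199, 199, 199, 199, 199, 199, 199, 199]
t=6: [198, 198, 198, 198, 198, 198, 198, 198]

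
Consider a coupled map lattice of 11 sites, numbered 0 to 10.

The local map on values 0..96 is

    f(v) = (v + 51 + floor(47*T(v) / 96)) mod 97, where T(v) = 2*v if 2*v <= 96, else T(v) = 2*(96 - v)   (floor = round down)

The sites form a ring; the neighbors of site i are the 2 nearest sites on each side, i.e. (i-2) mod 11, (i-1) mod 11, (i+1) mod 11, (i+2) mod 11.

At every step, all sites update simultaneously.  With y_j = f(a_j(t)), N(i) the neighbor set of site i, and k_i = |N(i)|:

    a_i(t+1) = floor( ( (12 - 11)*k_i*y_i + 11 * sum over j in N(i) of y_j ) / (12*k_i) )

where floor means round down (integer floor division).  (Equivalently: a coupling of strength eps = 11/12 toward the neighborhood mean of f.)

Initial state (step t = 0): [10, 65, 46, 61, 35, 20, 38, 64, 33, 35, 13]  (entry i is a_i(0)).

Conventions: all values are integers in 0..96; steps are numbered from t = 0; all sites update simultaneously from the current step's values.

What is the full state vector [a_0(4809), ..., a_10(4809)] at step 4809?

Simulating step by step:
t=0: [10, 65, 46, 61, 35, 20, 38, 64, 33, 35, 13]
t=1: [50, 59, 47, 51, 50, 41, 43, 40, 42, 50, 43]
t=2: [46, 46, 48, 45, 43, 41, 38, 39, 39, 40, 45]
t=3: [42, 45, 43, 42, 39, 35, 33, 31, 33, 37, 38]
t=4: [34, 36, 37, 34, 29, 25, 21, 21, 22, 25, 31]
t=5: [17, 21, 20, 16, 33, 49, 53, 51, 54, 51, 34]
t=6: [64, 71, 70, 64, 63, 49, 42, 49, 42, 50, 64]
t=7: [49, 49, 49, 49, 46, 46, 45, 43, 45, 46, 46]
t=8: [47, 48, 48, 47, 46, 44, 43, 43, 43, 44, 46]
t=9: [46, 47, 47, 46, 44, 42, 40, 39, 40, 42, 44]
t=10: [43, 44, 44, 43, 40, 37, 35, 34, 35, 37, 40]
t=11: [35, 38, 38, 35, 32, 28, 25, 24, 25, 28, 32]
t=12: [21, 23, 23, 21, 16, 10, 7, 5, 7, 10, 16]
t=13: [86, 90, 90, 86, 80, 74, 68, 66, 68, 74, 80]
t=14: [49, 49, 49, 49, 49, 49, 49, 49, 49, 49, 49]
t=15: [49, 49, 49, 49, 49, 49, 49, 49, 49, 49, 49]

Answer: [49, 49, 49, 49, 49, 49, 49, 49, 49, 49, 49]
Key observation: The state at step 14, [49, 49, 49, 49, 49, 49, 49, 49, 49, 49, 49], reappears at step 15: the system is in a cycle of period 1 from step 14 on.  Therefore the state at step 4809 equals the state at step 14 + ((4809 - 14) mod 1) = 14, which is [49, 49, 49, 49, 49, 49, 49, 49, 49, 49, 49].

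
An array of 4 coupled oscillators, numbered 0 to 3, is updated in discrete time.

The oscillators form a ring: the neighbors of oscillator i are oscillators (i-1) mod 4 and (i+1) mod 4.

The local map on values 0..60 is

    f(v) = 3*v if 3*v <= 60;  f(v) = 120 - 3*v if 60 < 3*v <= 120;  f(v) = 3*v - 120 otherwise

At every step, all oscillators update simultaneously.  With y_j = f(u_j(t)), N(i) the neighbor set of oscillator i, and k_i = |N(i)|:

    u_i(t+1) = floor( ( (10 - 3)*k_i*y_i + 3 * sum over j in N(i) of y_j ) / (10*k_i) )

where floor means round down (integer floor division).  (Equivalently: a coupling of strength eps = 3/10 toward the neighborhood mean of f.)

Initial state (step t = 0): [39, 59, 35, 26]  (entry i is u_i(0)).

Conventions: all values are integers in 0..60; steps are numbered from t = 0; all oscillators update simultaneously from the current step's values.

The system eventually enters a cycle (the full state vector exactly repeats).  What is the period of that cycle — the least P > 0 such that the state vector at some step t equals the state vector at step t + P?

Answer: 14
Key observation: The state at step 1, [16, 42, 25, 32], reappears at step 15 — and no state repeats earlier — so the cycle the system enters has period 14.

Derivation:
t=0: [39, 59, 35, 26]
t=1: [16, 42, 25, 32]
t=2: [38, 18, 36, 30]
t=3: [16, 40, 21, 23]
t=4: [41, 15, 47, 51]
t=5: [13, 35, 26, 26]
t=6: [35, 22, 37, 41]
t=7: [19, 41, 14, 5]
t=8: [42, 16, 32, 25]
t=9: [18, 38, 30, 36]
t=10: [40, 16, 23, 21]
t=11: [15, 41, 51, 47]
t=12: [35, 13, 26, 26]
t=13: [22, 35, 41, 37]
t=14: [41, 19, 5, 14]
t=15: [16, 42, 25, 32]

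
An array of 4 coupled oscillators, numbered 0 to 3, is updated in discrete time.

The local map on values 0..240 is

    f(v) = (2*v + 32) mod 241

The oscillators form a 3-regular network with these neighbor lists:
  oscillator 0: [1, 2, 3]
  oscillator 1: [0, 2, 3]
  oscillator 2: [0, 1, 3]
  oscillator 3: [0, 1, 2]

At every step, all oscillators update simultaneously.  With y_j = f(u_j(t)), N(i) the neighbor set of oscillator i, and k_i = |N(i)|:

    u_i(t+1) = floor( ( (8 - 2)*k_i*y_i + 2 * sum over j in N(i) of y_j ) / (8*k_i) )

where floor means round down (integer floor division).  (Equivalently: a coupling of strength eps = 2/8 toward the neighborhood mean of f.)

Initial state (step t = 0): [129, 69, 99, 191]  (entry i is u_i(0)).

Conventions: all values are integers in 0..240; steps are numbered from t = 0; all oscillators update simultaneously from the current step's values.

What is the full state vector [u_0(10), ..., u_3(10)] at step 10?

Simulating step by step:
t=0: [129, 69, 99, 191]
t=1: [84, 165, 205, 167]
t=2: [187, 134, 187, 137]
t=3: [147, 77, 147, 81]
t=4: [102, 169, 102, 175]
t=5: [219, 147, 219, 155]
t=6: [206, 110, 206, 121]
t=7: [172, 44, 172, 59]
t=8: [135, 125, 135, 145]
t=9: [61, 47, 61, 74]
t=10: [153, 135, 153, 171]

Answer: [153, 135, 153, 171]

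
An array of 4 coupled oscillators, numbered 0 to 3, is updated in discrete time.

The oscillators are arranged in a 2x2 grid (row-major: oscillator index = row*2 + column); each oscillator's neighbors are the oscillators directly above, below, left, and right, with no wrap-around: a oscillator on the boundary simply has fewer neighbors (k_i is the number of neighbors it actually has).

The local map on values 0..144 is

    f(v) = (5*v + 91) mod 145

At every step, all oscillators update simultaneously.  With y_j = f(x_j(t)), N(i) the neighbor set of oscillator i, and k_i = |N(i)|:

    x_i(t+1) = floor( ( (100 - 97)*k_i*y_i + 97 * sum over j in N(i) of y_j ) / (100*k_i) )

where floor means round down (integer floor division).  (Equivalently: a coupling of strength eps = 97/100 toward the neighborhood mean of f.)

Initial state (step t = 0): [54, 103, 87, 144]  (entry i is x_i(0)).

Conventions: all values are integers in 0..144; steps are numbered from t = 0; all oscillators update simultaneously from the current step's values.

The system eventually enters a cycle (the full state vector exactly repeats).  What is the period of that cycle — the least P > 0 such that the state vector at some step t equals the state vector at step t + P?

Answer: 14
Key observation: The state at step 8, [16, 30, 30, 16], reappears at step 22 — and no state repeats earlier — so the cycle the system enters has period 14.

Derivation:
t=0: [54, 103, 87, 144]
t=1: [58, 76, 78, 59]
t=2: [42, 91, 92, 42]
t=3: [110, 14, 14, 110]
t=4: [17, 59, 59, 17]
t=5: [94, 32, 32, 94]
t=6: [106, 125, 125, 106]
t=7: [133, 43, 43, 133]
t=8: [16, 30, 30, 16]
t=9: [93, 28, 28, 93]
t=10: [87, 119, 119, 87]
t=11: [105, 91, 91, 105]
t=12: [108, 38, 38, 108]
t=13: [133, 53, 53, 133]
t=14: [64, 32, 32, 64]
t=15: [106, 120, 120, 106]
t=16: [108, 43, 43, 108]
t=17: [17, 49, 49, 17]
t=18: [45, 31, 31, 45]
t=19: [98, 28, 28, 98]
t=20: [83, 3, 3, 83]
t=21: [104, 72, 72, 104]
t=22: [16, 30, 30, 16]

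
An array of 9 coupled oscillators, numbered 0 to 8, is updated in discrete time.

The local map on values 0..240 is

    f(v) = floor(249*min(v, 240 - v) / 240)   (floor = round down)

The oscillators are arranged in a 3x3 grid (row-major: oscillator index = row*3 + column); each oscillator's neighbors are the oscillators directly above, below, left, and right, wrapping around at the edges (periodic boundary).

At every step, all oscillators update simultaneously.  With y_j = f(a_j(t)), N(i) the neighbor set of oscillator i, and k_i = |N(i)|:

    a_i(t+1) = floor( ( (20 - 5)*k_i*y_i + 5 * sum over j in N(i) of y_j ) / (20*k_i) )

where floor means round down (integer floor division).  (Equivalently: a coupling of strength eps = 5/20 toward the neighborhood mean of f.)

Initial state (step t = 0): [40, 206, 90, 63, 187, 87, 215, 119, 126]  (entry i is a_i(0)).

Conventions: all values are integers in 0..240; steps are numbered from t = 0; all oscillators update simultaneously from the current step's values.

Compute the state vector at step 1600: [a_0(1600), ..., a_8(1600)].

Simulating step by step:
t=0: [40, 206, 90, 63, 187, 87, 215, 119, 126]
t=1: [44, 45, 87, 61, 60, 88, 40, 106, 109]
t=2: [48, 53, 85, 62, 65, 88, 51, 98, 105]
t=3: [52, 59, 84, 64, 69, 88, 59, 93, 101]
t=4: [56, 64, 84, 66, 72, 88, 65, 90, 98]
t=5: [61, 69, 85, 69, 75, 88, 70, 89, 96]
t=6: [66, 73, 86, 72, 78, 89, 74, 88, 95]
t=7: [70, 76, 87, 75, 80, 90, 77, 88, 95]
t=8: [74, 79, 88, 78, 83, 91, 80, 89, 95]
t=9: [77, 82, 90, 81, 86, 92, 83, 90, 96]
t=10: [81, 85, 92, 84, 89, 94, 86, 92, 97]
t=11: [85, 88, 94, 87, 91, 96, 89, 94, 98]
t=12: [89, 91, 96, 90, 94, 98, 92, 96, 99]
t=13: [92, 94, 98, 93, 96, 100, 95, 98, 101]
t=14: [95, 97, 100, 96, 99, 102, 98, 100, 103]
t=15: [98, 100, 102, 99, 101, 104, 101, 102, 105]
t=16: [101, 103, 104, 102, 104, 106, 104, 104, 107]
t=17: [104, 106, 107, 105, 106, 108, 106, 107, 110]
t=18: [107, 109, 110, 108, 109, 111, 109, 110, 113]
t=19: [111, 113, 114, 112, 113, 114, 113, 114, 116]
t=20: [115, 117, 117, 116, 117, 117, 117, 117, 119]
t=21: [119, 120, 121, 120, 120, 121, 120, 121, 122]
t=22: [123, 123, 123, 123, 123, 123, 123, 123, 122]
t=23: [121, 121, 121, 121, 121, 121, 121, 121, 121]
t=24: [123, 123, 123, 123, 123, 123, 123, 123, 123]
t=25: [121, 121, 121, 121, 121, 121, 121, 121, 121]

Answer: [123, 123, 123, 123, 123, 123, 123, 123, 123]
Key observation: The state at step 23, [121, 121, 121, 121, 121, 121, 121, 121, 121], reappears at step 25: the system is in a cycle of period 2 from step 23 on.  Therefore the state at step 1600 equals the state at step 23 + ((1600 - 23) mod 2) = 24, which is [123, 123, 123, 123, 123, 123, 123, 123, 123].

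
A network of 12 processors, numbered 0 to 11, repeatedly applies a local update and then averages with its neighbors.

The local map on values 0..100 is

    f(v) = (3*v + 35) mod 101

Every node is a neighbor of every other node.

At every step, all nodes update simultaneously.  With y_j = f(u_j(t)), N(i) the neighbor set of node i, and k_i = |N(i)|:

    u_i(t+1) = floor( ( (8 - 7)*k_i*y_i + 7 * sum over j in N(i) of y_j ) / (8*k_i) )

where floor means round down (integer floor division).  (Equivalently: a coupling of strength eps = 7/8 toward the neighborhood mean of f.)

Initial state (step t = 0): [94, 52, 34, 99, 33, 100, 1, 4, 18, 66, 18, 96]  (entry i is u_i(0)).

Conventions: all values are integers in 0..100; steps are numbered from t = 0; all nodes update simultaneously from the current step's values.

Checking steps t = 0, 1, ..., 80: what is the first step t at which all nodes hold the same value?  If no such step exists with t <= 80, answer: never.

Answer: 2
Key observation: Synchronization is absorbing here: once all nodes are equal they stay equal, and step 2 is the first all-equal step.

Derivation:
t=0: [94, 52, 34, 99, 33, 100, 1, 4, 18, 66, 18, 96]  (not all equal)
t=1: [44, 47, 45, 44, 45, 45, 45, 45, 47, 45, 47, 44]  (not all equal)
t=2: [69, 69, 69, 69, 69, 69, 69, 69, 69, 69, 69, 69]  (all equal)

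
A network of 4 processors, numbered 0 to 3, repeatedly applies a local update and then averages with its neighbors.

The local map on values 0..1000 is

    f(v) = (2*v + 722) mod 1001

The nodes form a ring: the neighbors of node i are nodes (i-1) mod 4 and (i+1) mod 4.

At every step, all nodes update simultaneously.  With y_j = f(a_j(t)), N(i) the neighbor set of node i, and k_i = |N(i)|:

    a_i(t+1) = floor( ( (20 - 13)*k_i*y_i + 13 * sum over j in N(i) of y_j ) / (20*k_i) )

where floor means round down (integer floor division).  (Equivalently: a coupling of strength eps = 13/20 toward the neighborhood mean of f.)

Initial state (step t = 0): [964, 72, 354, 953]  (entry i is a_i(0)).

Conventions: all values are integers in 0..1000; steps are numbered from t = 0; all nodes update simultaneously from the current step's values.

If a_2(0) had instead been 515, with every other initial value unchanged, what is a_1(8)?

Answer: a_1(8) = 882
Key observation: This trace re-runs the system from the modified initial state.

Derivation:
t=0: [964, 72, 515, 953]
t=1: [711, 757, 747, 673]
t=2: [147, 197, 172, 138]
t=3: [366, 66, 384, 375]
t=4: [589, 605, 601, 471]
t=5: [832, 918, 841, 824]
t=6: [434, 450, 441, 384]
t=7: [566, 604, 571, 558]
t=8: [872, 882, 876, 850]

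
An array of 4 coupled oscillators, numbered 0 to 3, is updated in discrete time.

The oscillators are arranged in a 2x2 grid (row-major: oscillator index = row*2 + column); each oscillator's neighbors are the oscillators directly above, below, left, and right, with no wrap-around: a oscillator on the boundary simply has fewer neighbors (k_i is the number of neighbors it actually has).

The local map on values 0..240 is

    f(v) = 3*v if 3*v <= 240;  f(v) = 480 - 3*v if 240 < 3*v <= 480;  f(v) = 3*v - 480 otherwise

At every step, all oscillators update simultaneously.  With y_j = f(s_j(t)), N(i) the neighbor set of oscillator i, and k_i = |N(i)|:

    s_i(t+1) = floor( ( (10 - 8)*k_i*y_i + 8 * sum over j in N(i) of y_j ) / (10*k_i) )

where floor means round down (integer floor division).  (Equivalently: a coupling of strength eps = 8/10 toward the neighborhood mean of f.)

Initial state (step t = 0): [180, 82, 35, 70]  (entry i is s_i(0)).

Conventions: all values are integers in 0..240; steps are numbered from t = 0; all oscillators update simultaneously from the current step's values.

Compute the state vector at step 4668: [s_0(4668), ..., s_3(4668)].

Simulating step by step:
t=0: [180, 82, 35, 70]
t=1: [147, 154, 129, 177]
t=2: [52, 39, 54, 54]
t=3: [142, 150, 159, 144]
t=4: [24, 46, 41, 22]
t=5: [118, 82, 79, 117]
t=6: [213, 148, 149, 214]
t=7: [59, 135, 135, 60]
t=8: [95, 157, 157, 96]
t=9: [46, 156, 156, 45]
t=10: [37, 111, 111, 36]
t=11: [139, 117, 117, 139]
t=12: [115, 76, 76, 115]
t=13: [209, 153, 153, 209]
t=14: [46, 121, 121, 46]
t=15: [121, 133, 133, 121]
t=16: [88, 109, 109, 88]
t=17: [165, 203, 203, 165]
t=18: [106, 37, 37, 106]
t=19: [121, 151, 151, 121]
t=20: [45, 99, 99, 45]
t=21: [173, 144, 144, 173]
t=22: [46, 40, 40, 46]
t=23: [123, 134, 134, 123]
t=24: [84, 104, 104, 84]
t=25: [180, 216, 216, 180]
t=26: [146, 81, 81, 146]
t=27: [198, 81, 81, 198]
t=28: [212, 138, 138, 212]
t=29: [84, 138, 138, 84]
t=30: [98, 195, 195, 98]
t=31: [121, 169, 169, 121]
t=32: [45, 99, 99, 45]

Answer: [84, 104, 104, 84]
Key observation: The state at step 20, [45, 99, 99, 45], reappears at step 32: the system is in a cycle of period 12 from step 20 on.  Therefore the state at step 4668 equals the state at step 20 + ((4668 - 20) mod 12) = 24, which is [84, 104, 104, 84].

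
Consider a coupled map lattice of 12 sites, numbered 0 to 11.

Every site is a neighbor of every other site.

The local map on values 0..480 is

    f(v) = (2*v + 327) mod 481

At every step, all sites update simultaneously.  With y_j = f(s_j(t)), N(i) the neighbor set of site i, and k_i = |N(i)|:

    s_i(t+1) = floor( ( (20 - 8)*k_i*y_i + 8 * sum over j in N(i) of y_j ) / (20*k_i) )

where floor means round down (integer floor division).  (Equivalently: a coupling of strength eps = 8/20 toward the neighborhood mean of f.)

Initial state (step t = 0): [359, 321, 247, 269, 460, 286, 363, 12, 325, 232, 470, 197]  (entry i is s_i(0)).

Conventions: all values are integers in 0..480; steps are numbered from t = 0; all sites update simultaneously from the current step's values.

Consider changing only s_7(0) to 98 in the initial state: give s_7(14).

Answer: s_7(14) = 226
Key observation: This trace re-runs the system from the modified initial state.

Derivation:
t=0: [359, 321, 247, 269, 460, 286, 363, 98, 325, 232, 470, 197]
t=1: [138, 95, 283, 308, 252, 327, 142, 115, 100, 266, 263, 226]
t=2: [166, 118, 330, 358, 295, 108, 171, 141, 124, 311, 307, 266]
t=3: [194, 140, 107, 139, 339, 128, 199, 165, 146, 357, 353, 306]
t=4: [199, 138, 101, 137, 91, 124, 204, 166, 145, 111, 107, 325]
t=5: [187, 118, 76, 117, 65, 102, 192, 150, 126, 88, 83, 58]
t=6: [208, 130, 354, 129, 341, 112, 213, 166, 139, 96, 91, 334]
t=7: [196, 108, 89, 107, 75, 88, 201, 148, 118, 69, 64, 67]
t=8: [233, 134, 113, 133, 368, 111, 239, 179, 145, 361, 355, 359]
t=9: [237, 125, 101, 124, 118, 99, 244, 176, 138, 110, 103, 108]
t=10: [235, 109, 82, 108, 101, 80, 243, 166, 123, 92, 84, 90]
t=11: [220, 78, 48, 77, 69, 46, 229, 143, 94, 59, 50, 57]
t=12: [284, 123, 361, 122, 384, 359, 294, 197, 142, 373, 363, 371]
t=13: [306, 125, 122, 123, 148, 119, 317, 208, 146, 135, 124, 133]
t=14: [336, 132, 129, 130, 158, 126, 349, 226, 156, 144, 131, 141]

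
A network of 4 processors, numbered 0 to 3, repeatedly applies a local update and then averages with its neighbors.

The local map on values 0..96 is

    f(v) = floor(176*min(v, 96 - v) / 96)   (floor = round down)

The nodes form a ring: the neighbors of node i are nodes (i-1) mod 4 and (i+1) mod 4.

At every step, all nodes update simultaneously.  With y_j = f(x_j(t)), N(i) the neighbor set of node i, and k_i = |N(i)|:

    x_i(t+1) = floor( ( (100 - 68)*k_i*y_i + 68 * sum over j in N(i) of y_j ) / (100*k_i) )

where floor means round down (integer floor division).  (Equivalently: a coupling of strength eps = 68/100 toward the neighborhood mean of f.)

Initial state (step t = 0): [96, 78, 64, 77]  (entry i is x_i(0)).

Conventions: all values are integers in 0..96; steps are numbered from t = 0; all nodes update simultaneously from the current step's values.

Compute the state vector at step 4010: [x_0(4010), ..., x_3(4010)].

Simulating step by step:
t=0: [96, 78, 64, 77]
t=1: [22, 30, 41, 30]
t=2: [50, 56, 61, 56]
t=3: [76, 73, 70, 73]
t=4: [40, 41, 43, 41]
t=5: [74, 75, 75, 75]
t=6: [38, 38, 38, 38]
t=7: [69, 69, 69, 69]
t=8: [49, 49, 49, 49]
t=9: [86, 86, 86, 86]
t=10: [18, 18, 18, 18]
t=11: [33, 33, 33, 33]
t=12: [60, 60, 60, 60]
t=13: [66, 66, 66, 66]
t=14: [55, 55, 55, 55]
t=15: [75, 75, 75, 75]
t=16: [38, 38, 38, 38]

Answer: [18, 18, 18, 18]
Key observation: The state at step 6, [38, 38, 38, 38], reappears at step 16: the system is in a cycle of period 10 from step 6 on.  Therefore the state at step 4010 equals the state at step 6 + ((4010 - 6) mod 10) = 10, which is [18, 18, 18, 18].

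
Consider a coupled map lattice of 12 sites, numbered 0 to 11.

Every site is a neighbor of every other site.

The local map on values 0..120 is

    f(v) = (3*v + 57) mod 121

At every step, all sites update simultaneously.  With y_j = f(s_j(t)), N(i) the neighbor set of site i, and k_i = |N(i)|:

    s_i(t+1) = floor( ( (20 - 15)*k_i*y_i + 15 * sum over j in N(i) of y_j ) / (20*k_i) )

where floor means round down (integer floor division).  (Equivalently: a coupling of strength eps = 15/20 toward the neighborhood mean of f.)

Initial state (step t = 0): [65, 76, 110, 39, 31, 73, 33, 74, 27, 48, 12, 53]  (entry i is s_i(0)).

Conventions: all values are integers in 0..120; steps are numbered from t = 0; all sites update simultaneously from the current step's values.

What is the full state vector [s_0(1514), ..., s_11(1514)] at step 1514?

Simulating step by step:
t=0: [65, 76, 110, 39, 31, 73, 33, 74, 27, 48, 12, 53]
t=1: [39, 45, 41, 47, 42, 43, 43, 44, 40, 52, 54, 54]
t=2: [68, 71, 69, 72, 70, 70, 70, 71, 69, 75, 76, 76]
t=3: [27, 29, 27, 29, 28, 28, 28, 29, 27, 31, 31, 31]
t=4: [21, 22, 21, 22, 21, 21, 21, 22, 21, 23, 23, 23]
t=5: [72, 50, 72, 50, 72, 72, 72, 50, 72, 51, 51, 51]
t=6: [54, 64, 54, 64, 54, 54, 54, 64, 54, 64, 64, 64]
t=7: [60, 44, 60, 44, 60, 60, 60, 44, 60, 44, 44, 44]
t=8: [96, 87, 96, 87, 96, 96, 96, 87, 96, 87, 87, 87]
t=9: [91, 87, 91, 87, 91, 91, 91, 87, 91, 87, 87, 87]
t=10: [83, 80, 83, 80, 83, 83, 83, 80, 83, 80, 80, 80]
t=11: [60, 58, 60, 58, 60, 60, 60, 58, 60, 58, 58, 58]
t=12: [113, 112, 113, 112, 113, 113, 113, 112, 113, 112, 112, 112]
t=13: [31, 31, 31, 31, 31, 31, 31, 31, 31, 31, 31, 31]
t=14: [29, 29, 29, 29, 29, 29, 29, 29, 29, 29, 29, 29]
t=15: [23, 23, 23, 23, 23, 23, 23, 23, 23, 23, 23, 23]
t=16: [5, 5, 5, 5, 5, 5, 5, 5, 5, 5, 5, 5]
t=17: [72, 72, 72, 72, 72, 72, 72, 72, 72, 72, 72, 72]
t=18: [31, 31, 31, 31, 31, 31, 31, 31, 31, 31, 31, 31]

Answer: [29, 29, 29, 29, 29, 29, 29, 29, 29, 29, 29, 29]
Key observation: The state at step 13, [31, 31, 31, 31, 31, 31, 31, 31, 31, 31, 31, 31], reappears at step 18: the system is in a cycle of period 5 from step 13 on.  Therefore the state at step 1514 equals the state at step 13 + ((1514 - 13) mod 5) = 14, which is [29, 29, 29, 29, 29, 29, 29, 29, 29, 29, 29, 29].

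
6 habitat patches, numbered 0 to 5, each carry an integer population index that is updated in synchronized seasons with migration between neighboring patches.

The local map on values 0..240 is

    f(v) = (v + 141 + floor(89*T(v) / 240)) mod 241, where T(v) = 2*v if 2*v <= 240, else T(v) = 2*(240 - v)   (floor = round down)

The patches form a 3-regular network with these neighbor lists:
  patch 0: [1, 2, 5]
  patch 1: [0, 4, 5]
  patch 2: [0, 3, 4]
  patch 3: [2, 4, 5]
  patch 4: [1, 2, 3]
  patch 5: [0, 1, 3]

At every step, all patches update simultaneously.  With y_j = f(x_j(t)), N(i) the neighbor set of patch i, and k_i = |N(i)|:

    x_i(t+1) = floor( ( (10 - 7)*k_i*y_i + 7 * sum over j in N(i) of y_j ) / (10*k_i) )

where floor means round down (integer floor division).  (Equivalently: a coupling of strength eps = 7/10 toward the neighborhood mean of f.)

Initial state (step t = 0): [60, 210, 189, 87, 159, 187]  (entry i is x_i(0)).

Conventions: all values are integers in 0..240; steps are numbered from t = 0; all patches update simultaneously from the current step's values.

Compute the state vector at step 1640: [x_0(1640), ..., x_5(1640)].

Simulating step by step:
t=0: [60, 210, 189, 87, 159, 187]
t=1: [90, 97, 78, 101, 107, 81]
t=2: [50, 63, 61, 60, 67, 58]
t=3: [72, 59, 59, 6, 9, 56]
t=4: [63, 98, 78, 137, 82, 112]
t=5: [49, 55, 48, 74, 63, 73]
t=6: [181, 131, 128, 69, 116, 122]
t=7: [114, 111, 90, 81, 87, 92]
t=8: [78, 76, 61, 51, 59, 72]
t=9: [25, 24, 63, 76, 62, 76]
t=10: [107, 106, 54, 20, 54, 102]
t=11: [118, 118, 186, 180, 185, 103]
t=12: [103, 103, 120, 114, 120, 101]
t=13: [85, 85, 99, 97, 99, 82]
t=14: [52, 52, 65, 63, 65, 50]
t=15: [179, 179, 62, 61, 62, 178]
t=16: [96, 96, 34, 33, 34, 96]
t=17: [98, 98, 168, 168, 168, 97]
t=18: [81, 81, 109, 108, 109, 81]
t=19: [52, 52, 77, 77, 77, 51]
t=20: [184, 184, 79, 79, 79, 184]
t=21: [104, 104, 57, 57, 57, 104]
t=22: [118, 118, 202, 202, 202, 118]
t=23: [110, 110, 124, 124, 124, 110]
t=24: [95, 95, 105, 105, 105, 95]
t=25: [68, 68, 78, 78, 78, 68]
t=26: [21, 21, 31, 31, 31, 21]
t=27: [180, 180, 190, 190, 190, 180]
t=28: [124, 124, 126, 126, 126, 124]
t=29: [110, 110, 110, 110, 110, 110]
t=30: [91, 91, 91, 91, 91, 91]
t=31: [58, 58, 58, 58, 58, 58]
t=32: [1, 1, 1, 1, 1, 1]
t=33: [142, 142, 142, 142, 142, 142]
t=34: [114, 114, 114, 114, 114, 114]
t=35: [98, 98, 98, 98, 98, 98]
t=36: [70, 70, 70, 70, 70, 70]
t=37: [21, 21, 21, 21, 21, 21]
t=38: [177, 177, 177, 177, 177, 177]
t=39: [123, 123, 123, 123, 123, 123]
t=40: [109, 109, 109, 109, 109, 109]
t=41: [89, 89, 89, 89, 89, 89]
t=42: [55, 55, 55, 55, 55, 55]
t=43: [236, 236, 236, 236, 236, 236]
t=44: [138, 138, 138, 138, 138, 138]
t=45: [113, 113, 113, 113, 113, 113]
t=46: [96, 96, 96, 96, 96, 96]
t=47: [67, 67, 67, 67, 67, 67]
t=48: [16, 16, 16, 16, 16, 16]
t=49: [168, 168, 168, 168, 168, 168]
t=50: [121, 121, 121, 121, 121, 121]
t=51: [109, 109, 109, 109, 109, 109]

Answer: [113, 113, 113, 113, 113, 113]
Key observation: The state at step 40, [109, 109, 109, 109, 109, 109], reappears at step 51: the system is in a cycle of period 11 from step 40 on.  Therefore the state at step 1640 equals the state at step 40 + ((1640 - 40) mod 11) = 45, which is [113, 113, 113, 113, 113, 113].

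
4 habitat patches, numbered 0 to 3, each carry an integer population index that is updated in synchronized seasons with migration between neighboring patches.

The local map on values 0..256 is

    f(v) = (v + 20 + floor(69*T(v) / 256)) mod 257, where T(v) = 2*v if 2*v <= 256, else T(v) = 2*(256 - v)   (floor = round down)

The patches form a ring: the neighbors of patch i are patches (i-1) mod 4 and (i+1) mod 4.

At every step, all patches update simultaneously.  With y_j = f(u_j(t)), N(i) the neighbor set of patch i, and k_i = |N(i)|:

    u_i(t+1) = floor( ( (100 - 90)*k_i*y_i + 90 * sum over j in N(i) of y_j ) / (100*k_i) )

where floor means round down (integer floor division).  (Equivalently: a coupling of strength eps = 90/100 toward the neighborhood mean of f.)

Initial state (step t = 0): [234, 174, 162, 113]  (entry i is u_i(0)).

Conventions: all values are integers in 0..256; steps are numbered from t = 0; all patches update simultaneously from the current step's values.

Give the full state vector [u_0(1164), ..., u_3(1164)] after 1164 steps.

Answer: [221, 134, 197, 134]
Key observation: The state at step 4, [221, 134, 197, 134], reappears at step 6: the system is in a cycle of period 2 from step 4 on.  Therefore the state at step 1164 equals the state at step 4 + ((1164 - 4) mod 2) = 4, which is [221, 134, 197, 134].

Derivation:
t=0: [234, 174, 162, 113]
t=1: [194, 131, 217, 127]
t=2: [219, 133, 194, 133]
t=3: [197, 133, 221, 133]
t=4: [221, 134, 197, 134]
t=5: [197, 134, 221, 134]
t=6: [221, 134, 197, 134]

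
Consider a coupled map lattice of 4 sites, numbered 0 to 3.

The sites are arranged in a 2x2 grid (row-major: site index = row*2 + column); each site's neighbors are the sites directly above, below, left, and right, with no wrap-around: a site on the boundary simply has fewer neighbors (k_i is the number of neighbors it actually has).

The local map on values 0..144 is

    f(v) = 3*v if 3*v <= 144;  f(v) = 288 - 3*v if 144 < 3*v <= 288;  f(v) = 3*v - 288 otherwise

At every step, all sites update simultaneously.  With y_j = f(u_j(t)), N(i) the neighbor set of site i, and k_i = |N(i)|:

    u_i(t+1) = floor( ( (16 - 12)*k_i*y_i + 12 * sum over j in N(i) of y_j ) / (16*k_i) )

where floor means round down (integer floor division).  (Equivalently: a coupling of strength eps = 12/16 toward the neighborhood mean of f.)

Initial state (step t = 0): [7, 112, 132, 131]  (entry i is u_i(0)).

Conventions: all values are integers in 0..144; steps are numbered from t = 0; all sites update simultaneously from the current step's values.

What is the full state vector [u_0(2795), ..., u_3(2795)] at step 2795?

Answer: [63, 63, 63, 63]
Key observation: The state at step 23, [81, 81, 81, 81], reappears at step 31: the system is in a cycle of period 8 from step 23 on.  Therefore the state at step 2795 equals the state at step 23 + ((2795 - 23) mod 8) = 27, which is [63, 63, 63, 63].

Derivation:
t=0: [7, 112, 132, 131]
t=1: [63, 59, 74, 84]
t=2: [91, 78, 67, 75]
t=3: [56, 42, 51, 68]
t=4: [127, 108, 110, 118]
t=5: [52, 68, 70, 45]
t=6: [93, 121, 119, 94]
t=7: [56, 24, 22, 55]
t=8: [81, 109, 107, 82]
t=9: [38, 42, 40, 37]
t=10: [120, 115, 114, 120]
t=11: [59, 68, 67, 59]
t=12: [91, 104, 105, 91]
t=13: [22, 17, 18, 22]
t=14: [55, 62, 63, 55]
t=15: [106, 117, 117, 106]
t=16: [54, 38, 38, 54]
t=17: [117, 123, 123, 117]
t=18: [76, 67, 67, 76]
t=19: [80, 66, 66, 80]
t=20: [79, 58, 58, 79]
t=21: [98, 66, 66, 98]
t=22: [69, 27, 27, 69]
t=23: [81, 81, 81, 81]
t=24: [45, 45, 45, 45]
t=25: [135, 135, 135, 135]
t=26: [117, 117, 117, 117]
t=27: [63, 63, 63, 63]
t=28: [99, 99, 99, 99]
t=29: [9, 9, 9, 9]
t=30: [27, 27, 27, 27]
t=31: [81, 81, 81, 81]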